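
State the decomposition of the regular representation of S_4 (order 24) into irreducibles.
Each irreducible V_i of dimension d_i appears with multiplicity d_i, i.e. rho_reg = (direct sum over all irreducibles V_i) d_i V_i. The irreducible dimensions for S_4 are 1, 1, 2, 3, 3: 2 irreducibles of dimension 1, each with multiplicity 1; 1 irreducible of dimension 2, with multiplicity 2; 2 irreducibles of dimension 3, each with multiplicity 3. Total dimension 2*1*1 + 1*2*2 + 2*3*3 = 24 = |G|.

Reasoning: General theorem: in the regular representation of a finite group G, each irreducible appears with multiplicity equal to its dimension. Check: dim(rho_reg) = sum d_i^2 = 1 + 1 + 4 + 9 + 9 = 24 = |G|.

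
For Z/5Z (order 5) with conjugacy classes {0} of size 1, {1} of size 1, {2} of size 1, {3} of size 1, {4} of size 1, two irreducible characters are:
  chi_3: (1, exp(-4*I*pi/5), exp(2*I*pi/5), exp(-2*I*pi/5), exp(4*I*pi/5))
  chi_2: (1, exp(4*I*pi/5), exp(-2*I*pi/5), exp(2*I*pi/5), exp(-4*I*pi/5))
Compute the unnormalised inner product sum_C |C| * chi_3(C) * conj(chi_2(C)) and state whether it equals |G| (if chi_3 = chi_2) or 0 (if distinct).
Sum = 0; so <chi_3, chi_2> = 0 (distinct irreducibles are orthogonal).

Argument: Compute term by term over conjugacy classes (|C| * chi_3(C) * conj(chi_2(C))):
  1*(1)*conj(1) + 1*(exp(-4*I*pi/5))*conj(exp(4*I*pi/5)) + 1*(exp(2*I*pi/5))*conj(exp(-2*I*pi/5)) + 1*(exp(-2*I*pi/5))*conj(exp(2*I*pi/5)) + 1*(exp(4*I*pi/5))*conj(exp(-4*I*pi/5))
  = (1) + (exp(2*I*pi/5)) + (exp(4*I*pi/5)) + (exp(-4*I*pi/5)) + (exp(-2*I*pi/5))
  = 0.
(Exp terms are combined using exp(i*s)*conj(exp(i*t)) = exp(i*(s-t)), and sums of them are collapsed using the identity that for every m > 1 the m distinct m-th roots of unity sum to 0, e.g. 1 + exp(2*I*pi/3) + exp(-2*I*pi/3) = 0.)
Dividing by |G| = 5 gives 0/5 = 0, matching the row-orthogonality relation <chi_3, chi_2> = [chi_3 = chi_2].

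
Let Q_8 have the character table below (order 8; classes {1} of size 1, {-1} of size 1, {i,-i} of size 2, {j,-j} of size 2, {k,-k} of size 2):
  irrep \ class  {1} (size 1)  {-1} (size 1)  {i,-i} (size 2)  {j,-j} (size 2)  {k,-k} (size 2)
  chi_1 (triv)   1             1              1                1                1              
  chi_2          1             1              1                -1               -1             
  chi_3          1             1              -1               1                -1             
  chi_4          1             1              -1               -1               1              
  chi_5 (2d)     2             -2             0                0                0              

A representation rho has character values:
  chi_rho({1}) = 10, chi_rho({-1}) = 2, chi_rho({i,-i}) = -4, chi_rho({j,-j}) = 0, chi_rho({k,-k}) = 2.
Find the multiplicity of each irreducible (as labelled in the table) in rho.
Multiplicities: chi_1: 1, chi_2: 0, chi_3: 2, chi_4: 3, chi_5: 2.

Explanation: Use <chi_rho, chi> = (1/|G|) sum_C |C| * chi_rho(C) * conj(chi(C)) with |G| = 8 for each irreducible chi in the table:
  <chi_rho, chi_1> = (1/8)[1*(10)*conj(1) + 1*(2)*conj(1) + 2*(-4)*conj(1) + 2*(0)*conj(1) + 2*(2)*conj(1)]
      = (1/8)[(10) + (2) + (-8) + (0) + (4)] = 8/8 = 1
  <chi_rho, chi_2> = (1/8)[1*(10)*conj(1) + 1*(2)*conj(1) + 2*(-4)*conj(1) + 2*(0)*conj(-1) + 2*(2)*conj(-1)]
      = (1/8)[(10) + (2) + (-8) + (0) + (-4)] = 0/8 = 0
  <chi_rho, chi_3> = (1/8)[1*(10)*conj(1) + 1*(2)*conj(1) + 2*(-4)*conj(-1) + 2*(0)*conj(1) + 2*(2)*conj(-1)]
      = (1/8)[(10) + (2) + (8) + (0) + (-4)] = 16/8 = 2
  <chi_rho, chi_4> = (1/8)[1*(10)*conj(1) + 1*(2)*conj(1) + 2*(-4)*conj(-1) + 2*(0)*conj(-1) + 2*(2)*conj(1)]
      = (1/8)[(10) + (2) + (8) + (0) + (4)] = 24/8 = 3
  <chi_rho, chi_5> = (1/8)[1*(10)*conj(2) + 1*(2)*conj(-2) + 2*(-4)*conj(0) + 2*(0)*conj(0) + 2*(2)*conj(0)]
      = (1/8)[(20) + (-4) + (0) + (0) + (0)] = 16/8 = 2
Dimension check: dim(rho) = sum (mult * dim) = 1*1 + 0*1 + 2*1 + 3*1 + 2*2 = 10 = chi_rho(e) = 10.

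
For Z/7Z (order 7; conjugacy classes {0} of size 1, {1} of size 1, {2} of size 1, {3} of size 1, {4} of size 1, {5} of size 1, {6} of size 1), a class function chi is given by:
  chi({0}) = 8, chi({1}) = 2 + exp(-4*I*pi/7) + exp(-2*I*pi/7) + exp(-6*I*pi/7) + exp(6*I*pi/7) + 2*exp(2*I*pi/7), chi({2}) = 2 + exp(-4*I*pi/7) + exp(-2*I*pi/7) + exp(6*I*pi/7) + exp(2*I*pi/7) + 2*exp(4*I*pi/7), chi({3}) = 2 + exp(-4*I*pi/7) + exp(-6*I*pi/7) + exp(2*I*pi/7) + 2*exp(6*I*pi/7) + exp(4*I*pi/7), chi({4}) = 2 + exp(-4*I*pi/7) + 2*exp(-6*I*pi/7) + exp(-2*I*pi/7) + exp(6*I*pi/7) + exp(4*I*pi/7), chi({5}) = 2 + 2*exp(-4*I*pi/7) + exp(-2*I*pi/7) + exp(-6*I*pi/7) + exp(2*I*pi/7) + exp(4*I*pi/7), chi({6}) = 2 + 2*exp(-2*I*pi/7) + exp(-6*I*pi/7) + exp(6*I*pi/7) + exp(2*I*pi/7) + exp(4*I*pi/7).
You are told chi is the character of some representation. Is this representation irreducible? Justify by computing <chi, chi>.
Not irreducible (reducible): <chi, chi> = 12 > 1.

Explanation: <chi, chi> = (1/|G|) sum_C |C| * |chi(C)|^2 = (1/7)[1*|8|^2 + 1*|2 + exp(-4*I*pi/7) + exp(-2*I*pi/7) + exp(-6*I*pi/7) + exp(6*I*pi/7) + 2*exp(2*I*pi/7)|^2 + 1*|2 + exp(-4*I*pi/7) + exp(-2*I*pi/7) + exp(6*I*pi/7) + exp(2*I*pi/7) + 2*exp(4*I*pi/7)|^2 + 1*|2 + exp(-4*I*pi/7) + exp(-6*I*pi/7) + exp(2*I*pi/7) + 2*exp(6*I*pi/7) + exp(4*I*pi/7)|^2 + 1*|2 + exp(-4*I*pi/7) + 2*exp(-6*I*pi/7) + exp(-2*I*pi/7) + exp(6*I*pi/7) + exp(4*I*pi/7)|^2 + 1*|2 + 2*exp(-4*I*pi/7) + exp(-2*I*pi/7) + exp(-6*I*pi/7) + exp(2*I*pi/7) + exp(4*I*pi/7)|^2 + 1*|2 + 2*exp(-2*I*pi/7) + exp(-6*I*pi/7) + exp(6*I*pi/7) + exp(2*I*pi/7) + exp(4*I*pi/7)|^2]
  = (1/7)[(64) + (12 + 8*exp(-4*I*pi/7) + 9*exp(-2*I*pi/7) + 9*exp(-6*I*pi/7) + 9*exp(6*I*pi/7) + 9*exp(2*I*pi/7) + 8*exp(4*I*pi/7)) + (12 + 9*exp(-4*I*pi/7) + 9*exp(-2*I*pi/7) + 8*exp(-6*I*pi/7) + 8*exp(6*I*pi/7) + 9*exp(2*I*pi/7) + 9*exp(4*I*pi/7)) + (12 + 9*exp(-4*I*pi/7) + 8*exp(-2*I*pi/7) + 9*exp(-6*I*pi/7) + 9*exp(6*I*pi/7) + 8*exp(2*I*pi/7) + 9*exp(4*I*pi/7)) + (12 + 9*exp(-4*I*pi/7) + 8*exp(-2*I*pi/7) + 9*exp(-6*I*pi/7) + 9*exp(6*I*pi/7) + 8*exp(2*I*pi/7) + 9*exp(4*I*pi/7)) + (12 + 9*exp(-4*I*pi/7) + 9*exp(-2*I*pi/7) + 8*exp(-6*I*pi/7) + 8*exp(6*I*pi/7) + 9*exp(2*I*pi/7) + 9*exp(4*I*pi/7)) + (12 + 8*exp(-4*I*pi/7) + 9*exp(-2*I*pi/7) + 9*exp(-6*I*pi/7) + 9*exp(6*I*pi/7) + 9*exp(2*I*pi/7) + 8*exp(4*I*pi/7))] = 84/7 = 12.
(Exp terms are combined using exp(i*s)*conj(exp(i*t)) = exp(i*(s-t)), and sums of them are collapsed using the identity that for every m > 1 the m distinct m-th roots of unity sum to 0, e.g. 1 + exp(2*I*pi/3) + exp(-2*I*pi/3) = 0.)
A character is irreducible iff <chi, chi> = 1, so this representation is reducible.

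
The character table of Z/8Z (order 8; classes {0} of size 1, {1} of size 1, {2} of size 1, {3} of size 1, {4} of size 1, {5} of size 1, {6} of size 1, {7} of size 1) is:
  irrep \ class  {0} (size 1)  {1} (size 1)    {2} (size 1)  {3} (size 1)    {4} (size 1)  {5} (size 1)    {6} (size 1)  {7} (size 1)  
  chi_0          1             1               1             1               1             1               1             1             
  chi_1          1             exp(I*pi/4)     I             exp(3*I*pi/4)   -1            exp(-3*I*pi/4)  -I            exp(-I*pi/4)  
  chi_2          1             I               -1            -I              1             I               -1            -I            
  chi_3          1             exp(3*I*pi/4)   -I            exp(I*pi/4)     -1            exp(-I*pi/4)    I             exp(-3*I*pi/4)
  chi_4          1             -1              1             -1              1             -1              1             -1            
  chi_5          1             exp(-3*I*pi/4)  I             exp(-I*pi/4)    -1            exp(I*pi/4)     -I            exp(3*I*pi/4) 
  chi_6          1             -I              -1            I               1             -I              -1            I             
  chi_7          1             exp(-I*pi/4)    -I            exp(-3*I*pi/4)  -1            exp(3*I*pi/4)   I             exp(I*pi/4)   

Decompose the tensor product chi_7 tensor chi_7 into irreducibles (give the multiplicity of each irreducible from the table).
chi_7 tensor chi_7 = chi_6 (all other irreducibles have multiplicity 0).

Details: The character of a tensor product is the pointwise product (chi_7 * chi_7)(C) = chi_7(C) * chi_7(C):
  {0}: (1)*(1), {1}: (exp(-I*pi/4))*(exp(-I*pi/4)), {2}: (-I)*(-I), {3}: (exp(-3*I*pi/4))*(exp(-3*I*pi/4)), {4}: (-1)*(-1), {5}: (exp(3*I*pi/4))*(exp(3*I*pi/4)), {6}: (I)*(I), {7}: (exp(I*pi/4))*(exp(I*pi/4))
so (chi_7 * chi_7) takes values
  {0} -> 1, {1} -> -I, {2} -> -1, {3} -> I, {4} -> 1, {5} -> -I, {6} -> -1, {7} -> I.
Now take the inner product of this character with each irreducible chi from the table, <chi_7*chi_7, chi> = (1/8) sum_C |C| (chi_7*chi_7)(C) conj(chi(C)):
  <chi_7*chi_7, chi_0> = (1/8)[1*(1)*conj(1) + 1*(-I)*conj(1) + 1*(-1)*conj(1) + 1*(I)*conj(1) + 1*(1)*conj(1) + 1*(-I)*conj(1) + 1*(-1)*conj(1) + 1*(I)*conj(1)]
      = (1/8)[(1) + (-I) + (-1) + (I) + (1) + (-I) + (-1) + (I)] = 0/8 = 0
  <chi_7*chi_7, chi_1> = (1/8)[1*(1)*conj(1) + 1*(-I)*conj(exp(I*pi/4)) + 1*(-1)*conj(I) + 1*(I)*conj(exp(3*I*pi/4)) + 1*(1)*conj(-1) + 1*(-I)*conj(exp(-3*I*pi/4)) + 1*(-1)*conj(-I) + 1*(I)*conj(exp(-I*pi/4))]
      = (1/8)[(1) + (-exp(I*pi/4)) + (I) + (exp(-I*pi/4)) + (-1) + (-exp(-3*I*pi/4)) + (-I) + (exp(3*I*pi/4))] = 0/8 = 0
  <chi_7*chi_7, chi_2> = (1/8)[1*(1)*conj(1) + 1*(-I)*conj(I) + 1*(-1)*conj(-1) + 1*(I)*conj(-I) + 1*(1)*conj(1) + 1*(-I)*conj(I) + 1*(-1)*conj(-1) + 1*(I)*conj(-I)]
      = (1/8)[(1) + (-1) + (1) + (-1) + (1) + (-1) + (1) + (-1)] = 0/8 = 0
  <chi_7*chi_7, chi_3> = (1/8)[1*(1)*conj(1) + 1*(-I)*conj(exp(3*I*pi/4)) + 1*(-1)*conj(-I) + 1*(I)*conj(exp(I*pi/4)) + 1*(1)*conj(-1) + 1*(-I)*conj(exp(-I*pi/4)) + 1*(-1)*conj(I) + 1*(I)*conj(exp(-3*I*pi/4))]
      = (1/8)[(1) + (-exp(-I*pi/4)) + (-I) + (exp(I*pi/4)) + (-1) + (-exp(3*I*pi/4)) + (I) + (exp(-3*I*pi/4))] = 0/8 = 0
  <chi_7*chi_7, chi_4> = (1/8)[1*(1)*conj(1) + 1*(-I)*conj(-1) + 1*(-1)*conj(1) + 1*(I)*conj(-1) + 1*(1)*conj(1) + 1*(-I)*conj(-1) + 1*(-1)*conj(1) + 1*(I)*conj(-1)]
      = (1/8)[(1) + (I) + (-1) + (-I) + (1) + (I) + (-1) + (-I)] = 0/8 = 0
  <chi_7*chi_7, chi_5> = (1/8)[1*(1)*conj(1) + 1*(-I)*conj(exp(-3*I*pi/4)) + 1*(-1)*conj(I) + 1*(I)*conj(exp(-I*pi/4)) + 1*(1)*conj(-1) + 1*(-I)*conj(exp(I*pi/4)) + 1*(-1)*conj(-I) + 1*(I)*conj(exp(3*I*pi/4))]
      = (1/8)[(1) + (-exp(-3*I*pi/4)) + (I) + (exp(3*I*pi/4)) + (-1) + (-exp(I*pi/4)) + (-I) + (exp(-I*pi/4))] = 0/8 = 0
  <chi_7*chi_7, chi_6> = (1/8)[1*(1)*conj(1) + 1*(-I)*conj(-I) + 1*(-1)*conj(-1) + 1*(I)*conj(I) + 1*(1)*conj(1) + 1*(-I)*conj(-I) + 1*(-1)*conj(-1) + 1*(I)*conj(I)]
      = (1/8)[(1) + (1) + (1) + (1) + (1) + (1) + (1) + (1)] = 8/8 = 1
  <chi_7*chi_7, chi_7> = (1/8)[1*(1)*conj(1) + 1*(-I)*conj(exp(-I*pi/4)) + 1*(-1)*conj(-I) + 1*(I)*conj(exp(-3*I*pi/4)) + 1*(1)*conj(-1) + 1*(-I)*conj(exp(3*I*pi/4)) + 1*(-1)*conj(I) + 1*(I)*conj(exp(I*pi/4))]
      = (1/8)[(1) + (-exp(3*I*pi/4)) + (-I) + (exp(-3*I*pi/4)) + (-1) + (-exp(-I*pi/4)) + (I) + (exp(I*pi/4))] = 0/8 = 0
(Exp terms are combined using exp(i*s)*conj(exp(i*t)) = exp(i*(s-t)), and sums of them are collapsed using the identity that for every m > 1 the m distinct m-th roots of unity sum to 0, e.g. 1 + exp(2*I*pi/3) + exp(-2*I*pi/3) = 0.)
Hence the multiplicities are chi_6: 1. Dimension check: dim(chi_7)*dim(chi_7) = 1*1 = 1 and sum (mult * dim) = 1*1 = 1.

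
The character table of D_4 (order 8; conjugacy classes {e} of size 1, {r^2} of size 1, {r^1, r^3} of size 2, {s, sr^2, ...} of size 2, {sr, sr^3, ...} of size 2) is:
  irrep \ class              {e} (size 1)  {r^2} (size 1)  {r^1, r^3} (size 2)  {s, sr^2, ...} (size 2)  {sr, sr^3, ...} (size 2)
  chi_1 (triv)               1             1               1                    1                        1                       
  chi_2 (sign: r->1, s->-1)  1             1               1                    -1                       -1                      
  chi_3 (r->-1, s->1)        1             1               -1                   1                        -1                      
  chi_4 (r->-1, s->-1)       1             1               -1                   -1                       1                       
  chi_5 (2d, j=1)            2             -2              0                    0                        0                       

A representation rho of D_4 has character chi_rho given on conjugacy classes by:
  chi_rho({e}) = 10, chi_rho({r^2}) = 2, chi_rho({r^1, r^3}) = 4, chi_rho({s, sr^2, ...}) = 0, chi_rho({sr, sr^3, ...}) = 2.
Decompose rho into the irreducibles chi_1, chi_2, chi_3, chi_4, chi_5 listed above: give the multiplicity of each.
Multiplicities: chi_1: 3, chi_2: 2, chi_3: 0, chi_4: 1, chi_5: 2.

Reasoning: Use <chi_rho, chi> = (1/|G|) sum_C |C| * chi_rho(C) * conj(chi(C)) with |G| = 8 for each irreducible chi in the table:
  <chi_rho, chi_1> = (1/8)[1*(10)*conj(1) + 1*(2)*conj(1) + 2*(4)*conj(1) + 2*(0)*conj(1) + 2*(2)*conj(1)]
      = (1/8)[(10) + (2) + (8) + (0) + (4)] = 24/8 = 3
  <chi_rho, chi_2> = (1/8)[1*(10)*conj(1) + 1*(2)*conj(1) + 2*(4)*conj(1) + 2*(0)*conj(-1) + 2*(2)*conj(-1)]
      = (1/8)[(10) + (2) + (8) + (0) + (-4)] = 16/8 = 2
  <chi_rho, chi_3> = (1/8)[1*(10)*conj(1) + 1*(2)*conj(1) + 2*(4)*conj(-1) + 2*(0)*conj(1) + 2*(2)*conj(-1)]
      = (1/8)[(10) + (2) + (-8) + (0) + (-4)] = 0/8 = 0
  <chi_rho, chi_4> = (1/8)[1*(10)*conj(1) + 1*(2)*conj(1) + 2*(4)*conj(-1) + 2*(0)*conj(-1) + 2*(2)*conj(1)]
      = (1/8)[(10) + (2) + (-8) + (0) + (4)] = 8/8 = 1
  <chi_rho, chi_5> = (1/8)[1*(10)*conj(2) + 1*(2)*conj(-2) + 2*(4)*conj(0) + 2*(0)*conj(0) + 2*(2)*conj(0)]
      = (1/8)[(20) + (-4) + (0) + (0) + (0)] = 16/8 = 2
Dimension check: dim(rho) = sum (mult * dim) = 3*1 + 2*1 + 0*1 + 1*1 + 2*2 = 10 = chi_rho(e) = 10.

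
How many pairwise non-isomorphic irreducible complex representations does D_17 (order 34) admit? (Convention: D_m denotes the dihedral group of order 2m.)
10

Solution. The number of irreducible complex representations of a finite group equals its number of conjugacy classes. D_17 has 10 conjugacy classes ((n+3)/2 for n odd), so D_17 (order 34) has exactly 10 irreducible complex representations.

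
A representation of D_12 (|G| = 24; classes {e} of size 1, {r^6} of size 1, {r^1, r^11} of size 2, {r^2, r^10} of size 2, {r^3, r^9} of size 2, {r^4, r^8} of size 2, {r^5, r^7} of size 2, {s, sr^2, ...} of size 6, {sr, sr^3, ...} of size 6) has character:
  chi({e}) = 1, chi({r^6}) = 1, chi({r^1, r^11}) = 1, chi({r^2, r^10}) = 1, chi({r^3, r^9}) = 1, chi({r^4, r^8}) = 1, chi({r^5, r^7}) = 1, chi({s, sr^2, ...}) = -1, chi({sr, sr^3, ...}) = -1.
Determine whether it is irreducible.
Irreducible: <chi, chi> = 1.

Argument: <chi, chi> = (1/|G|) sum_C |C| * |chi(C)|^2 = (1/24)[1*|1|^2 + 1*|1|^2 + 2*|1|^2 + 2*|1|^2 + 2*|1|^2 + 2*|1|^2 + 2*|1|^2 + 6*|-1|^2 + 6*|-1|^2]
  = (1/24)[(1) + (1) + (2) + (2) + (2) + (2) + (2) + (6) + (6)] = 24/24 = 1.
A character is irreducible iff <chi, chi> = 1, so this representation is irreducible.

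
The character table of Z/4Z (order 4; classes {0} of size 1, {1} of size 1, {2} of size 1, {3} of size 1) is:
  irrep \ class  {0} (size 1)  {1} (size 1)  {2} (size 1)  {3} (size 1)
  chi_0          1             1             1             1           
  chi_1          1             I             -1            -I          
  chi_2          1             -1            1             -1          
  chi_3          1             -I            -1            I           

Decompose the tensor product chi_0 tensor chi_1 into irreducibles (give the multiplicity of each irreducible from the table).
chi_0 tensor chi_1 = chi_1 (all other irreducibles have multiplicity 0).

Why: The character of a tensor product is the pointwise product (chi_0 * chi_1)(C) = chi_0(C) * chi_1(C):
  {0}: (1)*(1), {1}: (1)*(I), {2}: (1)*(-1), {3}: (1)*(-I)
so (chi_0 * chi_1) takes values
  {0} -> 1, {1} -> I, {2} -> -1, {3} -> -I.
Now take the inner product of this character with each irreducible chi from the table, <chi_0*chi_1, chi> = (1/4) sum_C |C| (chi_0*chi_1)(C) conj(chi(C)):
  <chi_0*chi_1, chi_0> = (1/4)[1*(1)*conj(1) + 1*(I)*conj(1) + 1*(-1)*conj(1) + 1*(-I)*conj(1)]
      = (1/4)[(1) + (I) + (-1) + (-I)] = 0/4 = 0
  <chi_0*chi_1, chi_1> = (1/4)[1*(1)*conj(1) + 1*(I)*conj(I) + 1*(-1)*conj(-1) + 1*(-I)*conj(-I)]
      = (1/4)[(1) + (1) + (1) + (1)] = 4/4 = 1
  <chi_0*chi_1, chi_2> = (1/4)[1*(1)*conj(1) + 1*(I)*conj(-1) + 1*(-1)*conj(1) + 1*(-I)*conj(-1)]
      = (1/4)[(1) + (-I) + (-1) + (I)] = 0/4 = 0
  <chi_0*chi_1, chi_3> = (1/4)[1*(1)*conj(1) + 1*(I)*conj(-I) + 1*(-1)*conj(-1) + 1*(-I)*conj(I)]
      = (1/4)[(1) + (-1) + (1) + (-1)] = 0/4 = 0
(Exp terms are combined using exp(i*s)*conj(exp(i*t)) = exp(i*(s-t)), and sums of them are collapsed using the identity that for every m > 1 the m distinct m-th roots of unity sum to 0, e.g. 1 + exp(2*I*pi/3) + exp(-2*I*pi/3) = 0.)
Hence the multiplicities are chi_1: 1. Dimension check: dim(chi_0)*dim(chi_1) = 1*1 = 1 and sum (mult * dim) = 1*1 = 1.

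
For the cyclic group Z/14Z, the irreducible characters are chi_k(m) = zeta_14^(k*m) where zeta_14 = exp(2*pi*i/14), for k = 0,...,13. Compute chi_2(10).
chi_2(10) = zeta_14^20 = exp(6*I*pi/7)

Solution. chi_2(10) = zeta_14^(2*10) = zeta_14^20. Since zeta_14^14 = 1, this equals zeta_14^6 = exp(2*pi*i*6/14) = exp(6*I*pi/7).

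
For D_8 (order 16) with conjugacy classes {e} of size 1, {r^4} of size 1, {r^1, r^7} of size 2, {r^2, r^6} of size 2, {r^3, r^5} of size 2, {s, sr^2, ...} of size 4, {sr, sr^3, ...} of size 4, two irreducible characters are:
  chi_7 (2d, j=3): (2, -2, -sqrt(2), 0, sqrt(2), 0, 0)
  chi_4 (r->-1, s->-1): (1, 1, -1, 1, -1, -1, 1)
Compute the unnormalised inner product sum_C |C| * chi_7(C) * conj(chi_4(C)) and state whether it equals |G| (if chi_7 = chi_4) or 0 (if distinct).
Sum = 0; so <chi_7, chi_4> = 0 (distinct irreducibles are orthogonal).

Compute term by term over conjugacy classes (|C| * chi_7(C) * conj(chi_4(C))):
  1*(2)*conj(1) + 1*(-2)*conj(1) + 2*(-sqrt(2))*conj(-1) + 2*(0)*conj(1) + 2*(sqrt(2))*conj(-1) + 4*(0)*conj(-1) + 4*(0)*conj(1)
  = (2) + (-2) + (2*sqrt(2)) + (0) + (-2*sqrt(2)) + (0) + (0)
  = 0.
Dividing by |G| = 16 gives 0/16 = 0, matching the row-orthogonality relation <chi_7, chi_4> = [chi_7 = chi_4].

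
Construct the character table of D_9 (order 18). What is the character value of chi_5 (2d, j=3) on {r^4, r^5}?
Conjugacy classes: {e} of size 1, {r^1, r^8} of size 2, {r^2, r^7} of size 2, {r^3, r^6} of size 2, {r^4, r^5} of size 2, {s, sr, ..., sr^8} of size 9.
Character table:
  irrep \ class              {e} (size 1)  {r^1, r^8} (size 2)  {r^2, r^7} (size 2)  {r^3, r^6} (size 2)  {r^4, r^5} (size 2)  {s, sr, ..., sr^8} (size 9)
  chi_1 (triv)               1             1                    1                    1                    1                    1                          
  chi_2 (sign: r->1, s->-1)  1             1                    1                    1                    1                    -1                         
  chi_3 (2d, j=1)            2             2*cos(2*pi/9)        2*cos(4*pi/9)        -1                   -2*cos(pi/9)         0                          
  chi_4 (2d, j=2)            2             2*cos(4*pi/9)        -2*cos(pi/9)         -1                   2*cos(2*pi/9)        0                          
  chi_5 (2d, j=3)            2             -1                   -1                   2                    -1                   0                          
  chi_6 (2d, j=4)            2             -2*cos(pi/9)         2*cos(2*pi/9)        -1                   2*cos(4*pi/9)        0                          

Spot check: chi_5 (2d, j=3) on {r^4, r^5} = -1.

Proof sketch: D_9 has order 2*9 = 18 with 6 conjugacy classes, hence 6 irreducibles. Sum of squared dims 1 + 1 + 4 + 4 + 4 + 4 = 18 = |G|. Linear characters come from the abelianisation; the 2-dimensional irreps have character r^k -> 2*cos(2*pi*j*k/9), reflections -> 0.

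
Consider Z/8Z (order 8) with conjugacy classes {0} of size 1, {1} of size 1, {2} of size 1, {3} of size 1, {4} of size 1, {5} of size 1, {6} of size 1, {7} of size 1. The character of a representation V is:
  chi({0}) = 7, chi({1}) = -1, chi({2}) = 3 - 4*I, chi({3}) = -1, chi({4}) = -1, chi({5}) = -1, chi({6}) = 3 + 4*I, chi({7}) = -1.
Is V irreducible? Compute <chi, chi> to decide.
Not irreducible (reducible): <chi, chi> = 13 > 1.

Justification: <chi, chi> = (1/|G|) sum_C |C| * |chi(C)|^2 = (1/8)[1*|7|^2 + 1*|-1|^2 + 1*|3 - 4*I|^2 + 1*|-1|^2 + 1*|-1|^2 + 1*|-1|^2 + 1*|3 + 4*I|^2 + 1*|-1|^2]
  = (1/8)[(49) + (1) + (25) + (1) + (1) + (1) + (25) + (1)] = 104/8 = 13.
(Exp terms are combined using exp(i*s)*conj(exp(i*t)) = exp(i*(s-t)), and sums of them are collapsed using the identity that for every m > 1 the m distinct m-th roots of unity sum to 0, e.g. 1 + exp(2*I*pi/3) + exp(-2*I*pi/3) = 0.)
A character is irreducible iff <chi, chi> = 1, so this representation is reducible.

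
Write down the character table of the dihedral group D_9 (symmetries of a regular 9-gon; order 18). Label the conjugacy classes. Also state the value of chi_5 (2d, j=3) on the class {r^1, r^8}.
Conjugacy classes: {e} of size 1, {r^1, r^8} of size 2, {r^2, r^7} of size 2, {r^3, r^6} of size 2, {r^4, r^5} of size 2, {s, sr, ..., sr^8} of size 9.
Character table:
  irrep \ class              {e} (size 1)  {r^1, r^8} (size 2)  {r^2, r^7} (size 2)  {r^3, r^6} (size 2)  {r^4, r^5} (size 2)  {s, sr, ..., sr^8} (size 9)
  chi_1 (triv)               1             1                    1                    1                    1                    1                          
  chi_2 (sign: r->1, s->-1)  1             1                    1                    1                    1                    -1                         
  chi_3 (2d, j=1)            2             2*cos(2*pi/9)        2*cos(4*pi/9)        -1                   -2*cos(pi/9)         0                          
  chi_4 (2d, j=2)            2             2*cos(4*pi/9)        -2*cos(pi/9)         -1                   2*cos(2*pi/9)        0                          
  chi_5 (2d, j=3)            2             -1                   -1                   2                    -1                   0                          
  chi_6 (2d, j=4)            2             -2*cos(pi/9)         2*cos(2*pi/9)        -1                   2*cos(4*pi/9)        0                          

Spot check: chi_5 (2d, j=3) on {r^1, r^8} = -1.

Reasoning: D_9 has order 2*9 = 18 with 6 conjugacy classes, hence 6 irreducibles. Sum of squared dims 1 + 1 + 4 + 4 + 4 + 4 = 18 = |G|. Linear characters come from the abelianisation; the 2-dimensional irreps have character r^k -> 2*cos(2*pi*j*k/9), reflections -> 0.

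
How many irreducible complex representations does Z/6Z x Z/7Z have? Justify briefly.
42

The number of irreducible complex representations of a finite group equals its number of conjugacy classes. Z/6Z x Z/7Z is abelian of order 42, so every element is its own conjugacy class: 42 classes, so Z/6Z x Z/7Z (order 42) has exactly 42 irreducible complex representations.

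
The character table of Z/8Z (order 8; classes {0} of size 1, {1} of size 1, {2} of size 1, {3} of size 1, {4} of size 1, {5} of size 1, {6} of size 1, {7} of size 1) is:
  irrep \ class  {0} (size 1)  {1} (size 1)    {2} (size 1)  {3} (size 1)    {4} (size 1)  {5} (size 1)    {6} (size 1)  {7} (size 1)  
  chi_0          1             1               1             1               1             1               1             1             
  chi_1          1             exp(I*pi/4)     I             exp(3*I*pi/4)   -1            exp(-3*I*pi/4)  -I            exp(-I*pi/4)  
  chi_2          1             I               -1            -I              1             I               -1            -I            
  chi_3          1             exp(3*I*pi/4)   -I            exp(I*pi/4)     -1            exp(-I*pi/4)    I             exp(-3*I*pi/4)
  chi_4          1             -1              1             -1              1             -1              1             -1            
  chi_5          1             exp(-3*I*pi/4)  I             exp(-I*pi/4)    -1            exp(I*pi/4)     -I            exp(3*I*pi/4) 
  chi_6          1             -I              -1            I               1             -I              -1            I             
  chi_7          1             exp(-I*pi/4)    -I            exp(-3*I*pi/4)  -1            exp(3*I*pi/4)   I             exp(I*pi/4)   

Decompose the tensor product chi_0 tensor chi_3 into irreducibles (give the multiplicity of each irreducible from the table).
chi_0 tensor chi_3 = chi_3 (all other irreducibles have multiplicity 0).

Why: The character of a tensor product is the pointwise product (chi_0 * chi_3)(C) = chi_0(C) * chi_3(C):
  {0}: (1)*(1), {1}: (1)*(exp(3*I*pi/4)), {2}: (1)*(-I), {3}: (1)*(exp(I*pi/4)), {4}: (1)*(-1), {5}: (1)*(exp(-I*pi/4)), {6}: (1)*(I), {7}: (1)*(exp(-3*I*pi/4))
so (chi_0 * chi_3) takes values
  {0} -> 1, {1} -> exp(3*I*pi/4), {2} -> -I, {3} -> exp(I*pi/4), {4} -> -1, {5} -> exp(-I*pi/4), {6} -> I, {7} -> exp(-3*I*pi/4).
Now take the inner product of this character with each irreducible chi from the table, <chi_0*chi_3, chi> = (1/8) sum_C |C| (chi_0*chi_3)(C) conj(chi(C)):
  <chi_0*chi_3, chi_0> = (1/8)[1*(1)*conj(1) + 1*(exp(3*I*pi/4))*conj(1) + 1*(-I)*conj(1) + 1*(exp(I*pi/4))*conj(1) + 1*(-1)*conj(1) + 1*(exp(-I*pi/4))*conj(1) + 1*(I)*conj(1) + 1*(exp(-3*I*pi/4))*conj(1)]
      = (1/8)[(1) + (exp(3*I*pi/4)) + (-I) + (exp(I*pi/4)) + (-1) + (exp(-I*pi/4)) + (I) + (exp(-3*I*pi/4))] = 0/8 = 0
  <chi_0*chi_3, chi_1> = (1/8)[1*(1)*conj(1) + 1*(exp(3*I*pi/4))*conj(exp(I*pi/4)) + 1*(-I)*conj(I) + 1*(exp(I*pi/4))*conj(exp(3*I*pi/4)) + 1*(-1)*conj(-1) + 1*(exp(-I*pi/4))*conj(exp(-3*I*pi/4)) + 1*(I)*conj(-I) + 1*(exp(-3*I*pi/4))*conj(exp(-I*pi/4))]
      = (1/8)[(1) + (I) + (-1) + (-I) + (1) + (I) + (-1) + (-I)] = 0/8 = 0
  <chi_0*chi_3, chi_2> = (1/8)[1*(1)*conj(1) + 1*(exp(3*I*pi/4))*conj(I) + 1*(-I)*conj(-1) + 1*(exp(I*pi/4))*conj(-I) + 1*(-1)*conj(1) + 1*(exp(-I*pi/4))*conj(I) + 1*(I)*conj(-1) + 1*(exp(-3*I*pi/4))*conj(-I)]
      = (1/8)[(1) + (-exp(-3*I*pi/4)) + (I) + (exp(3*I*pi/4)) + (-1) + (-exp(I*pi/4)) + (-I) + (exp(-I*pi/4))] = 0/8 = 0
  <chi_0*chi_3, chi_3> = (1/8)[1*(1)*conj(1) + 1*(exp(3*I*pi/4))*conj(exp(3*I*pi/4)) + 1*(-I)*conj(-I) + 1*(exp(I*pi/4))*conj(exp(I*pi/4)) + 1*(-1)*conj(-1) + 1*(exp(-I*pi/4))*conj(exp(-I*pi/4)) + 1*(I)*conj(I) + 1*(exp(-3*I*pi/4))*conj(exp(-3*I*pi/4))]
      = (1/8)[(1) + (1) + (1) + (1) + (1) + (1) + (1) + (1)] = 8/8 = 1
  <chi_0*chi_3, chi_4> = (1/8)[1*(1)*conj(1) + 1*(exp(3*I*pi/4))*conj(-1) + 1*(-I)*conj(1) + 1*(exp(I*pi/4))*conj(-1) + 1*(-1)*conj(1) + 1*(exp(-I*pi/4))*conj(-1) + 1*(I)*conj(1) + 1*(exp(-3*I*pi/4))*conj(-1)]
      = (1/8)[(1) + (-exp(3*I*pi/4)) + (-I) + (-exp(I*pi/4)) + (-1) + (-exp(-I*pi/4)) + (I) + (-exp(-3*I*pi/4))] = 0/8 = 0
  <chi_0*chi_3, chi_5> = (1/8)[1*(1)*conj(1) + 1*(exp(3*I*pi/4))*conj(exp(-3*I*pi/4)) + 1*(-I)*conj(I) + 1*(exp(I*pi/4))*conj(exp(-I*pi/4)) + 1*(-1)*conj(-1) + 1*(exp(-I*pi/4))*conj(exp(I*pi/4)) + 1*(I)*conj(-I) + 1*(exp(-3*I*pi/4))*conj(exp(3*I*pi/4))]
      = (1/8)[(1) + (-I) + (-1) + (I) + (1) + (-I) + (-1) + (I)] = 0/8 = 0
  <chi_0*chi_3, chi_6> = (1/8)[1*(1)*conj(1) + 1*(exp(3*I*pi/4))*conj(-I) + 1*(-I)*conj(-1) + 1*(exp(I*pi/4))*conj(I) + 1*(-1)*conj(1) + 1*(exp(-I*pi/4))*conj(-I) + 1*(I)*conj(-1) + 1*(exp(-3*I*pi/4))*conj(I)]
      = (1/8)[(1) + (exp(-3*I*pi/4)) + (I) + (-exp(3*I*pi/4)) + (-1) + (exp(I*pi/4)) + (-I) + (-exp(-I*pi/4))] = 0/8 = 0
  <chi_0*chi_3, chi_7> = (1/8)[1*(1)*conj(1) + 1*(exp(3*I*pi/4))*conj(exp(-I*pi/4)) + 1*(-I)*conj(-I) + 1*(exp(I*pi/4))*conj(exp(-3*I*pi/4)) + 1*(-1)*conj(-1) + 1*(exp(-I*pi/4))*conj(exp(3*I*pi/4)) + 1*(I)*conj(I) + 1*(exp(-3*I*pi/4))*conj(exp(I*pi/4))]
      = (1/8)[(1) + (-1) + (1) + (-1) + (1) + (-1) + (1) + (-1)] = 0/8 = 0
(Exp terms are combined using exp(i*s)*conj(exp(i*t)) = exp(i*(s-t)), and sums of them are collapsed using the identity that for every m > 1 the m distinct m-th roots of unity sum to 0, e.g. 1 + exp(2*I*pi/3) + exp(-2*I*pi/3) = 0.)
Hence the multiplicities are chi_3: 1. Dimension check: dim(chi_0)*dim(chi_3) = 1*1 = 1 and sum (mult * dim) = 1*1 = 1.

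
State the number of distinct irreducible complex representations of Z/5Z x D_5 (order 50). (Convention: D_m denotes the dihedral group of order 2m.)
20

Justification: The number of irreducible complex representations of a finite group equals its number of conjugacy classes. For a direct product, #classes(G x H) = #classes(G) * #classes(H). Z/5Z has 5 classes (abelian), D_5 has 4 classes, so 5 * 4 = 20, so Z/5Z x D_5 (order 50) has exactly 20 irreducible complex representations.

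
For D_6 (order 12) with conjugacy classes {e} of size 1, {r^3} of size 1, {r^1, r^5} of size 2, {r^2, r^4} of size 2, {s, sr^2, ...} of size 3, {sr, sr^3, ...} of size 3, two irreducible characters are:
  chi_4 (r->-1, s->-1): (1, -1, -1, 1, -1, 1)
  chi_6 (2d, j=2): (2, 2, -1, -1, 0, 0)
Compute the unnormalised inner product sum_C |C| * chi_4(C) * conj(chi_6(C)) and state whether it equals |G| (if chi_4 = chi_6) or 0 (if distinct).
Sum = 0; so <chi_4, chi_6> = 0 (distinct irreducibles are orthogonal).

Explanation: Compute term by term over conjugacy classes (|C| * chi_4(C) * conj(chi_6(C))):
  1*(1)*conj(2) + 1*(-1)*conj(2) + 2*(-1)*conj(-1) + 2*(1)*conj(-1) + 3*(-1)*conj(0) + 3*(1)*conj(0)
  = (2) + (-2) + (2) + (-2) + (0) + (0)
  = 0.
Dividing by |G| = 12 gives 0/12 = 0, matching the row-orthogonality relation <chi_4, chi_6> = [chi_4 = chi_6].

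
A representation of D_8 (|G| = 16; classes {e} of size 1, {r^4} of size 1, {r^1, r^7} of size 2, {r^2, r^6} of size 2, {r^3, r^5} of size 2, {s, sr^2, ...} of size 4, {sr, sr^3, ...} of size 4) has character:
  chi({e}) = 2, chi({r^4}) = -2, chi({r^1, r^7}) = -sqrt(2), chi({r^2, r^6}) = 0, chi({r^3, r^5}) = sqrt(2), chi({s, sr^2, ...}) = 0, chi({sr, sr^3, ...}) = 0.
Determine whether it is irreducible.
Irreducible: <chi, chi> = 1.

<chi, chi> = (1/|G|) sum_C |C| * |chi(C)|^2 = (1/16)[1*|2|^2 + 1*|-2|^2 + 2*|-sqrt(2)|^2 + 2*|0|^2 + 2*|sqrt(2)|^2 + 4*|0|^2 + 4*|0|^2]
  = (1/16)[(4) + (4) + (4) + (0) + (4) + (0) + (0)] = 16/16 = 1.
A character is irreducible iff <chi, chi> = 1, so this representation is irreducible.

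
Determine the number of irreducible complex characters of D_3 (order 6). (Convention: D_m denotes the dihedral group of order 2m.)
3

Reasoning: The number of irreducible complex representations of a finite group equals its number of conjugacy classes. D_3 has 3 conjugacy classes ((n+3)/2 for n odd), so D_3 (order 6) has exactly 3 irreducible complex representations.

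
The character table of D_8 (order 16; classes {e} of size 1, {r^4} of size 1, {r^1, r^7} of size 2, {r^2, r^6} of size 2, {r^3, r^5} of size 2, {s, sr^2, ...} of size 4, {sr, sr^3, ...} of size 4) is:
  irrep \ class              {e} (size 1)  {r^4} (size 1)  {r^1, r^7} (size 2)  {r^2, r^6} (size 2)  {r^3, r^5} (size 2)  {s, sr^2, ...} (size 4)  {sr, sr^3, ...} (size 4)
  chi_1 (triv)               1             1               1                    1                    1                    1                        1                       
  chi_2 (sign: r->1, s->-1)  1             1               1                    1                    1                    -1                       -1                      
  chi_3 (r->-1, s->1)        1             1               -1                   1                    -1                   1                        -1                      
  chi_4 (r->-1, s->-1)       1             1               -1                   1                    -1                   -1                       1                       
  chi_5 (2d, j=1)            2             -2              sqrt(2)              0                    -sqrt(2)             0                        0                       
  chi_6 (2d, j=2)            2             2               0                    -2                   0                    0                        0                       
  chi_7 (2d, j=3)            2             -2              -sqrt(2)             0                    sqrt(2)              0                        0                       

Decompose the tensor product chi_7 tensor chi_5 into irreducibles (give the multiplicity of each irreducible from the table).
chi_7 tensor chi_5 = chi_3 + chi_4 + chi_6 (all other irreducibles have multiplicity 0).

Derivation: The character of a tensor product is the pointwise product (chi_7 * chi_5)(C) = chi_7(C) * chi_5(C):
  {e}: (2)*(2), {r^4}: (-2)*(-2), {r^1, r^7}: (-sqrt(2))*(sqrt(2)), {r^2, r^6}: (0)*(0), {r^3, r^5}: (sqrt(2))*(-sqrt(2)), {s, sr^2, ...}: (0)*(0), {sr, sr^3, ...}: (0)*(0)
so (chi_7 * chi_5) takes values
  {e} -> 4, {r^4} -> 4, {r^1, r^7} -> -2, {r^2, r^6} -> 0, {r^3, r^5} -> -2, {s, sr^2, ...} -> 0, {sr, sr^3, ...} -> 0.
Now take the inner product of this character with each irreducible chi from the table, <chi_7*chi_5, chi> = (1/16) sum_C |C| (chi_7*chi_5)(C) conj(chi(C)):
  <chi_7*chi_5, chi_1> = (1/16)[1*(4)*conj(1) + 1*(4)*conj(1) + 2*(-2)*conj(1) + 2*(0)*conj(1) + 2*(-2)*conj(1) + 4*(0)*conj(1) + 4*(0)*conj(1)]
      = (1/16)[(4) + (4) + (-4) + (0) + (-4) + (0) + (0)] = 0/16 = 0
  <chi_7*chi_5, chi_2> = (1/16)[1*(4)*conj(1) + 1*(4)*conj(1) + 2*(-2)*conj(1) + 2*(0)*conj(1) + 2*(-2)*conj(1) + 4*(0)*conj(-1) + 4*(0)*conj(-1)]
      = (1/16)[(4) + (4) + (-4) + (0) + (-4) + (0) + (0)] = 0/16 = 0
  <chi_7*chi_5, chi_3> = (1/16)[1*(4)*conj(1) + 1*(4)*conj(1) + 2*(-2)*conj(-1) + 2*(0)*conj(1) + 2*(-2)*conj(-1) + 4*(0)*conj(1) + 4*(0)*conj(-1)]
      = (1/16)[(4) + (4) + (4) + (0) + (4) + (0) + (0)] = 16/16 = 1
  <chi_7*chi_5, chi_4> = (1/16)[1*(4)*conj(1) + 1*(4)*conj(1) + 2*(-2)*conj(-1) + 2*(0)*conj(1) + 2*(-2)*conj(-1) + 4*(0)*conj(-1) + 4*(0)*conj(1)]
      = (1/16)[(4) + (4) + (4) + (0) + (4) + (0) + (0)] = 16/16 = 1
  <chi_7*chi_5, chi_5> = (1/16)[1*(4)*conj(2) + 1*(4)*conj(-2) + 2*(-2)*conj(sqrt(2)) + 2*(0)*conj(0) + 2*(-2)*conj(-sqrt(2)) + 4*(0)*conj(0) + 4*(0)*conj(0)]
      = (1/16)[(8) + (-8) + (-4*sqrt(2)) + (0) + (4*sqrt(2)) + (0) + (0)] = 0/16 = 0
  <chi_7*chi_5, chi_6> = (1/16)[1*(4)*conj(2) + 1*(4)*conj(2) + 2*(-2)*conj(0) + 2*(0)*conj(-2) + 2*(-2)*conj(0) + 4*(0)*conj(0) + 4*(0)*conj(0)]
      = (1/16)[(8) + (8) + (0) + (0) + (0) + (0) + (0)] = 16/16 = 1
  <chi_7*chi_5, chi_7> = (1/16)[1*(4)*conj(2) + 1*(4)*conj(-2) + 2*(-2)*conj(-sqrt(2)) + 2*(0)*conj(0) + 2*(-2)*conj(sqrt(2)) + 4*(0)*conj(0) + 4*(0)*conj(0)]
      = (1/16)[(8) + (-8) + (4*sqrt(2)) + (0) + (-4*sqrt(2)) + (0) + (0)] = 0/16 = 0
Hence the multiplicities are chi_3: 1, chi_4: 1, chi_6: 1. Dimension check: dim(chi_7)*dim(chi_5) = 2*2 = 4 and sum (mult * dim) = 1*1 + 1*1 + 1*2 = 4.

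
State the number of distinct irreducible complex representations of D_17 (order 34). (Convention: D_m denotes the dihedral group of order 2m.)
10

Solution. The number of irreducible complex representations of a finite group equals its number of conjugacy classes. D_17 has 10 conjugacy classes ((n+3)/2 for n odd), so D_17 (order 34) has exactly 10 irreducible complex representations.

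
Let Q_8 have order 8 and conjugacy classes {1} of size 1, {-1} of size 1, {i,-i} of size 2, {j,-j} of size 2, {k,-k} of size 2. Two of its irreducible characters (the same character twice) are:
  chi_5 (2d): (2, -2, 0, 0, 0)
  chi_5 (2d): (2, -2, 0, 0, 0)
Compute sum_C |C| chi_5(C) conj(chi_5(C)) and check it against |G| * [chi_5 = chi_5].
Sum = 8 = |G| = 8; so <chi_5, chi_5> = 1 (norm-1 confirms irreducibility).

Why: Compute term by term over conjugacy classes (|C| * chi_5(C) * conj(chi_5(C))):
  1*(2)*conj(2) + 1*(-2)*conj(-2) + 2*(0)*conj(0) + 2*(0)*conj(0) + 2*(0)*conj(0)
  = (4) + (4) + (0) + (0) + (0)
  = 8.
Dividing by |G| = 8 gives 8/8 = 1, matching the row-orthogonality relation <chi_5, chi_5> = [chi_5 = chi_5].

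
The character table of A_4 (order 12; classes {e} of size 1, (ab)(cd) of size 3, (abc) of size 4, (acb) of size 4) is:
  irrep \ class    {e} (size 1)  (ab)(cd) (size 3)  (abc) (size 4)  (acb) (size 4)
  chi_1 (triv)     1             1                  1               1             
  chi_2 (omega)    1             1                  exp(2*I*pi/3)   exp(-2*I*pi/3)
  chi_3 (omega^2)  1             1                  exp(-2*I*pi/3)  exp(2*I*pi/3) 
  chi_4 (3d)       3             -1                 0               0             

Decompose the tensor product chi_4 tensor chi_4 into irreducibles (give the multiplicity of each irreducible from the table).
chi_4 tensor chi_4 = chi_1 + chi_2 + chi_3 + 2*chi_4 (all other irreducibles have multiplicity 0).

Derivation: The character of a tensor product is the pointwise product (chi_4 * chi_4)(C) = chi_4(C) * chi_4(C):
  {e}: (3)*(3), (ab)(cd): (-1)*(-1), (abc): (0)*(0), (acb): (0)*(0)
so (chi_4 * chi_4) takes values
  {e} -> 9, (ab)(cd) -> 1, (abc) -> 0, (acb) -> 0.
Now take the inner product of this character with each irreducible chi from the table, <chi_4*chi_4, chi> = (1/12) sum_C |C| (chi_4*chi_4)(C) conj(chi(C)):
  <chi_4*chi_4, chi_1> = (1/12)[1*(9)*conj(1) + 3*(1)*conj(1) + 4*(0)*conj(1) + 4*(0)*conj(1)]
      = (1/12)[(9) + (3) + (0) + (0)] = 12/12 = 1
  <chi_4*chi_4, chi_2> = (1/12)[1*(9)*conj(1) + 3*(1)*conj(1) + 4*(0)*conj(exp(2*I*pi/3)) + 4*(0)*conj(exp(-2*I*pi/3))]
      = (1/12)[(9) + (3) + (0) + (0)] = 12/12 = 1
  <chi_4*chi_4, chi_3> = (1/12)[1*(9)*conj(1) + 3*(1)*conj(1) + 4*(0)*conj(exp(-2*I*pi/3)) + 4*(0)*conj(exp(2*I*pi/3))]
      = (1/12)[(9) + (3) + (0) + (0)] = 12/12 = 1
  <chi_4*chi_4, chi_4> = (1/12)[1*(9)*conj(3) + 3*(1)*conj(-1) + 4*(0)*conj(0) + 4*(0)*conj(0)]
      = (1/12)[(27) + (-3) + (0) + (0)] = 24/12 = 2
(Exp terms are combined using exp(i*s)*conj(exp(i*t)) = exp(i*(s-t)), and sums of them are collapsed using the identity that for every m > 1 the m distinct m-th roots of unity sum to 0, e.g. 1 + exp(2*I*pi/3) + exp(-2*I*pi/3) = 0.)
Hence the multiplicities are chi_1: 1, chi_2: 1, chi_3: 1, chi_4: 2. Dimension check: dim(chi_4)*dim(chi_4) = 3*3 = 9 and sum (mult * dim) = 1*1 + 1*1 + 1*1 + 2*3 = 9.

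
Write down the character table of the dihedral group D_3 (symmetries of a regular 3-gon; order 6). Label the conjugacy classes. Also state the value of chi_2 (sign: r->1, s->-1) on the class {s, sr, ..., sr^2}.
Conjugacy classes: {e} of size 1, {r^1, r^2} of size 2, {s, sr, ..., sr^2} of size 3.
Character table:
  irrep \ class              {e} (size 1)  {r^1, r^2} (size 2)  {s, sr, ..., sr^2} (size 3)
  chi_1 (triv)               1             1                    1                          
  chi_2 (sign: r->1, s->-1)  1             1                    -1                         
  chi_3 (2d, j=1)            2             -1                   0                          

Spot check: chi_2 (sign: r->1, s->-1) on {s, sr, ..., sr^2} = -1.

Justification: D_3 has order 2*3 = 6 with 3 conjugacy classes, hence 3 irreducibles. Sum of squared dims 1 + 1 + 4 = 6 = |G|. Linear characters come from the abelianisation; the 2-dimensional irreps have character r^k -> 2*cos(2*pi*j*k/3), reflections -> 0.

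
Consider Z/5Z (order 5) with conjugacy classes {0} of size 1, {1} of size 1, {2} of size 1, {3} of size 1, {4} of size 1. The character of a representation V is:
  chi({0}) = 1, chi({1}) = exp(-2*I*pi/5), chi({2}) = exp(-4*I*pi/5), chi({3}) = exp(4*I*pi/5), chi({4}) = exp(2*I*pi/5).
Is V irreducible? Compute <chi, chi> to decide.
Irreducible: <chi, chi> = 1.

Justification: <chi, chi> = (1/|G|) sum_C |C| * |chi(C)|^2 = (1/5)[1*|1|^2 + 1*|exp(-2*I*pi/5)|^2 + 1*|exp(-4*I*pi/5)|^2 + 1*|exp(4*I*pi/5)|^2 + 1*|exp(2*I*pi/5)|^2]
  = (1/5)[(1) + (1) + (1) + (1) + (1)] = 5/5 = 1.
(Exp terms are combined using exp(i*s)*conj(exp(i*t)) = exp(i*(s-t)), and sums of them are collapsed using the identity that for every m > 1 the m distinct m-th roots of unity sum to 0, e.g. 1 + exp(2*I*pi/3) + exp(-2*I*pi/3) = 0.)
A character is irreducible iff <chi, chi> = 1, so this representation is irreducible.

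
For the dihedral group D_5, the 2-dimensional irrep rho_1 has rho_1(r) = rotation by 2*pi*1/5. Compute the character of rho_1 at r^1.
chi_{rho_1}(r^1) = 2*cos(2*pi*1*1/5) = -1/2 + sqrt(5)/2

Explanation: rho_1(r^1) is rotation by angle 2*pi*1*1/5, whose trace is 2*cos(2*pi*1*1/5) = -1/2 + sqrt(5)/2.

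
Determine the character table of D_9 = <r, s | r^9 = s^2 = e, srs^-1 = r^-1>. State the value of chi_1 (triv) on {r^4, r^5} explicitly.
Conjugacy classes: {e} of size 1, {r^1, r^8} of size 2, {r^2, r^7} of size 2, {r^3, r^6} of size 2, {r^4, r^5} of size 2, {s, sr, ..., sr^8} of size 9.
Character table:
  irrep \ class              {e} (size 1)  {r^1, r^8} (size 2)  {r^2, r^7} (size 2)  {r^3, r^6} (size 2)  {r^4, r^5} (size 2)  {s, sr, ..., sr^8} (size 9)
  chi_1 (triv)               1             1                    1                    1                    1                    1                          
  chi_2 (sign: r->1, s->-1)  1             1                    1                    1                    1                    -1                         
  chi_3 (2d, j=1)            2             2*cos(2*pi/9)        2*cos(4*pi/9)        -1                   -2*cos(pi/9)         0                          
  chi_4 (2d, j=2)            2             2*cos(4*pi/9)        -2*cos(pi/9)         -1                   2*cos(2*pi/9)        0                          
  chi_5 (2d, j=3)            2             -1                   -1                   2                    -1                   0                          
  chi_6 (2d, j=4)            2             -2*cos(pi/9)         2*cos(2*pi/9)        -1                   2*cos(4*pi/9)        0                          

Spot check: chi_1 (triv) on {r^4, r^5} = 1.

Proof sketch: D_9 has order 2*9 = 18 with 6 conjugacy classes, hence 6 irreducibles. Sum of squared dims 1 + 1 + 4 + 4 + 4 + 4 = 18 = |G|. Linear characters come from the abelianisation; the 2-dimensional irreps have character r^k -> 2*cos(2*pi*j*k/9), reflections -> 0.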